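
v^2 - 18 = (v - 3*sqrt(2))*(v + 3*sqrt(2))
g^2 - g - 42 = (g - 7)*(g + 6)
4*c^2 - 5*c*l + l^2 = (-4*c + l)*(-c + l)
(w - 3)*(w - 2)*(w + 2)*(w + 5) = w^4 + 2*w^3 - 19*w^2 - 8*w + 60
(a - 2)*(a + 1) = a^2 - a - 2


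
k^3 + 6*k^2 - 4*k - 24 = (k - 2)*(k + 2)*(k + 6)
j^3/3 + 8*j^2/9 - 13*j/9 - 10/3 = (j/3 + 1)*(j - 2)*(j + 5/3)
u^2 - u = u*(u - 1)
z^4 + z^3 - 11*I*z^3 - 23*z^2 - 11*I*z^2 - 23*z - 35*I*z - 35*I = (z + 1)*(z - 7*I)*(z - 5*I)*(z + I)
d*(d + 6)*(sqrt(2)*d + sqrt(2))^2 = 2*d^4 + 16*d^3 + 26*d^2 + 12*d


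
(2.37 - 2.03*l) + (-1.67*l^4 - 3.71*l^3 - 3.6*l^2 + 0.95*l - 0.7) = -1.67*l^4 - 3.71*l^3 - 3.6*l^2 - 1.08*l + 1.67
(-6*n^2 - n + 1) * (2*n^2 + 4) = -12*n^4 - 2*n^3 - 22*n^2 - 4*n + 4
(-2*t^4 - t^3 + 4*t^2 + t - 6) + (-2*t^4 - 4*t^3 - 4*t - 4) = -4*t^4 - 5*t^3 + 4*t^2 - 3*t - 10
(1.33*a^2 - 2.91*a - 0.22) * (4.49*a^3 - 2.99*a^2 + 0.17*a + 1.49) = 5.9717*a^5 - 17.0426*a^4 + 7.9392*a^3 + 2.1448*a^2 - 4.3733*a - 0.3278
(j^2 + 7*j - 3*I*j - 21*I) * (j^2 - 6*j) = j^4 + j^3 - 3*I*j^3 - 42*j^2 - 3*I*j^2 + 126*I*j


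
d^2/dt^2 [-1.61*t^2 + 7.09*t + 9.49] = -3.22000000000000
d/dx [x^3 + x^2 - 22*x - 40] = 3*x^2 + 2*x - 22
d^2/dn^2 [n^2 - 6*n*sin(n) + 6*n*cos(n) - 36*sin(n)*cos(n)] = -6*sqrt(2)*n*cos(n + pi/4) + 72*sin(2*n) - 12*sqrt(2)*sin(n + pi/4) + 2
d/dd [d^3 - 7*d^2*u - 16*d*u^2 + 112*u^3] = 3*d^2 - 14*d*u - 16*u^2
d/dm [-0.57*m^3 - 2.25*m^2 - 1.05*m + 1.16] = -1.71*m^2 - 4.5*m - 1.05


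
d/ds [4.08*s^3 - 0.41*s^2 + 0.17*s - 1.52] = 12.24*s^2 - 0.82*s + 0.17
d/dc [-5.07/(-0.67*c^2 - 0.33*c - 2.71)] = (-6.7938*c - 1.6731)/(0.67*c^2 + 0.33*c + 2.71)^2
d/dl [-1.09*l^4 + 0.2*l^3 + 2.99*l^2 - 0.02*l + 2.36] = -4.36*l^3 + 0.6*l^2 + 5.98*l - 0.02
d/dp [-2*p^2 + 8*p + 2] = 8 - 4*p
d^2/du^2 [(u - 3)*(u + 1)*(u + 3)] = 6*u + 2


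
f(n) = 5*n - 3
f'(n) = 5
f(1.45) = 4.25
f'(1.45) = 5.00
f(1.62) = 5.10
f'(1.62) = 5.00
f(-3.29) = -19.45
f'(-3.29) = 5.00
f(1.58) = 4.90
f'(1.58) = 5.00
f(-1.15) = -8.75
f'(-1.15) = 5.00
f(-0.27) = -4.35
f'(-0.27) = 5.00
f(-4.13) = -23.65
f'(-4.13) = 5.00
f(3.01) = 12.05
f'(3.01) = 5.00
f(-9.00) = -48.00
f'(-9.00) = 5.00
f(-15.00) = -78.00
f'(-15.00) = 5.00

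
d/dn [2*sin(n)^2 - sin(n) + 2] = (4*sin(n) - 1)*cos(n)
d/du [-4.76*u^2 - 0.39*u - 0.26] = -9.52*u - 0.39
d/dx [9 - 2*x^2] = -4*x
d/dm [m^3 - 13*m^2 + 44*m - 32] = 3*m^2 - 26*m + 44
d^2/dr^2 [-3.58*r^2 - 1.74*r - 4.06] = -7.16000000000000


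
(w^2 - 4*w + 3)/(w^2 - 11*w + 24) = (w - 1)/(w - 8)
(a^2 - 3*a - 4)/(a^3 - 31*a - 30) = (a - 4)/(a^2 - a - 30)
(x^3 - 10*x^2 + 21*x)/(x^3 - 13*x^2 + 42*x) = (x - 3)/(x - 6)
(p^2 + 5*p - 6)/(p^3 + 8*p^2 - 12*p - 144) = (p - 1)/(p^2 + 2*p - 24)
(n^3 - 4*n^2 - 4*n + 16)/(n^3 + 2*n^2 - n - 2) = (n^2 - 6*n + 8)/(n^2 - 1)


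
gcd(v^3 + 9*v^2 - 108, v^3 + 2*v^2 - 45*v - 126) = v + 6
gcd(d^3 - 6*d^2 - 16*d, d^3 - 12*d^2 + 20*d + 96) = d^2 - 6*d - 16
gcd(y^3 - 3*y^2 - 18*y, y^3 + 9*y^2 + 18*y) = y^2 + 3*y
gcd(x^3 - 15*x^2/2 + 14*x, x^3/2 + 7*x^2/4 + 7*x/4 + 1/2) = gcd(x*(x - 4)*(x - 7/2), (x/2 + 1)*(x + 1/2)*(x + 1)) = 1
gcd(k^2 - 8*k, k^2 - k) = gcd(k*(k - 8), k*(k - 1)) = k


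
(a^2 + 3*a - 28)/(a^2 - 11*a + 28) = (a + 7)/(a - 7)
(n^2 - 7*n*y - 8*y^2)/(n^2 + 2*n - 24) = (n^2 - 7*n*y - 8*y^2)/(n^2 + 2*n - 24)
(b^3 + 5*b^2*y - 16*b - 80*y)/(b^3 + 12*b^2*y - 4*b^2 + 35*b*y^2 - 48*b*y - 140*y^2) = (b + 4)/(b + 7*y)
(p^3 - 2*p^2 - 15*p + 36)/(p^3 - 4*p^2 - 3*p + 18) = (p + 4)/(p + 2)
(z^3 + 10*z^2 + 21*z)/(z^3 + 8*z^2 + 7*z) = (z + 3)/(z + 1)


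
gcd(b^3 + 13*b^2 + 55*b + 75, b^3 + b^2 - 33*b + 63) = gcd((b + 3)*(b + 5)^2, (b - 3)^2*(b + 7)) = 1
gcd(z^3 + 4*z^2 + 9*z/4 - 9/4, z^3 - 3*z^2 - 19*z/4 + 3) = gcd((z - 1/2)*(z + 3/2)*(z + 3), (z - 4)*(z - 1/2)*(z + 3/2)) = z^2 + z - 3/4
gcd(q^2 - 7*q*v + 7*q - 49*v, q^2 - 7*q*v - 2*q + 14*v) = q - 7*v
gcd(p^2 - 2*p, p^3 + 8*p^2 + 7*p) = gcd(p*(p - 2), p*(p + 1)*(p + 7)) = p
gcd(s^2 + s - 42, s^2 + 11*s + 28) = s + 7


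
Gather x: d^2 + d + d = d^2 + 2*d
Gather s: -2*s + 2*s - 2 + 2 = 0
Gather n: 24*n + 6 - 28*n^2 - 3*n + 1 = -28*n^2 + 21*n + 7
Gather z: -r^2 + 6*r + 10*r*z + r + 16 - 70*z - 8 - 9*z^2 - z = -r^2 + 7*r - 9*z^2 + z*(10*r - 71) + 8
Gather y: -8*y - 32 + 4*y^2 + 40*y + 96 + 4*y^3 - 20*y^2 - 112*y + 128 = 4*y^3 - 16*y^2 - 80*y + 192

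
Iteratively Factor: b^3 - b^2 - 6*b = (b)*(b^2 - b - 6) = b*(b + 2)*(b - 3)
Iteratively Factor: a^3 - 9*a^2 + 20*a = (a)*(a^2 - 9*a + 20) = a*(a - 4)*(a - 5)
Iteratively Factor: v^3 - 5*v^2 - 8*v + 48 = (v + 3)*(v^2 - 8*v + 16) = (v - 4)*(v + 3)*(v - 4)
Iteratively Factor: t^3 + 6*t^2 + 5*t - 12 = (t + 3)*(t^2 + 3*t - 4) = (t + 3)*(t + 4)*(t - 1)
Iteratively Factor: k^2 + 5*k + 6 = (k + 3)*(k + 2)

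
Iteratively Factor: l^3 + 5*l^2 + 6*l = (l + 3)*(l^2 + 2*l) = (l + 2)*(l + 3)*(l)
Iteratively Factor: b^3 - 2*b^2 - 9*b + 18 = (b + 3)*(b^2 - 5*b + 6) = (b - 2)*(b + 3)*(b - 3)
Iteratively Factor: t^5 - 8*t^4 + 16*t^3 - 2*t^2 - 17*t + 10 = (t + 1)*(t^4 - 9*t^3 + 25*t^2 - 27*t + 10) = (t - 1)*(t + 1)*(t^3 - 8*t^2 + 17*t - 10) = (t - 5)*(t - 1)*(t + 1)*(t^2 - 3*t + 2) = (t - 5)*(t - 1)^2*(t + 1)*(t - 2)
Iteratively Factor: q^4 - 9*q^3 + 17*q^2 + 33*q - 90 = (q - 5)*(q^3 - 4*q^2 - 3*q + 18) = (q - 5)*(q - 3)*(q^2 - q - 6) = (q - 5)*(q - 3)^2*(q + 2)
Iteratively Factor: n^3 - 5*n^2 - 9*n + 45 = (n - 3)*(n^2 - 2*n - 15) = (n - 5)*(n - 3)*(n + 3)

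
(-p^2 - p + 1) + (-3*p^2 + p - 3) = -4*p^2 - 2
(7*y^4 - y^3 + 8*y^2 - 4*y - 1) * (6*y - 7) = 42*y^5 - 55*y^4 + 55*y^3 - 80*y^2 + 22*y + 7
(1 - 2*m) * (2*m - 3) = -4*m^2 + 8*m - 3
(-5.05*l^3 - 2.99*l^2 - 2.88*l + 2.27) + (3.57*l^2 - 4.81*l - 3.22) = -5.05*l^3 + 0.58*l^2 - 7.69*l - 0.95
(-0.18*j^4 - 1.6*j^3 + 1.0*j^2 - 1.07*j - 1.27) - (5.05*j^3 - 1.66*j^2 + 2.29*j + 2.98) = -0.18*j^4 - 6.65*j^3 + 2.66*j^2 - 3.36*j - 4.25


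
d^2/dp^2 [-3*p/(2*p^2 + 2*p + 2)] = 3*(-p*(2*p + 1)^2 + (3*p + 1)*(p^2 + p + 1))/(p^2 + p + 1)^3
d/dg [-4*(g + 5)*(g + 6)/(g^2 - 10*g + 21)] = 12*(7*g^2 + 6*g - 177)/(g^4 - 20*g^3 + 142*g^2 - 420*g + 441)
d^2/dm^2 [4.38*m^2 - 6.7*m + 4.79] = 8.76000000000000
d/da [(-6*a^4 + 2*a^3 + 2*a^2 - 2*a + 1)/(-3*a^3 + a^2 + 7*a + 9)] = (18*a^6 - 12*a^5 - 118*a^4 - 200*a^3 + 79*a^2 + 34*a - 25)/(9*a^6 - 6*a^5 - 41*a^4 - 40*a^3 + 67*a^2 + 126*a + 81)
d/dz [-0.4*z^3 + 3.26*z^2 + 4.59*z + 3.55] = -1.2*z^2 + 6.52*z + 4.59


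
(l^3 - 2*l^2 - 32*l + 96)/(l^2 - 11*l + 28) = (l^2 + 2*l - 24)/(l - 7)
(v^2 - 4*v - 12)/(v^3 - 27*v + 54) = (v^2 - 4*v - 12)/(v^3 - 27*v + 54)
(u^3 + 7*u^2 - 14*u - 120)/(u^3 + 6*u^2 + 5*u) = (u^2 + 2*u - 24)/(u*(u + 1))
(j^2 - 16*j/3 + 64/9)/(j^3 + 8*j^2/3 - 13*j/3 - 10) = (9*j^2 - 48*j + 64)/(3*(3*j^3 + 8*j^2 - 13*j - 30))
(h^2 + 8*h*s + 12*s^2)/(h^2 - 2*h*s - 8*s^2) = (-h - 6*s)/(-h + 4*s)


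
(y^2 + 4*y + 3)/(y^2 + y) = (y + 3)/y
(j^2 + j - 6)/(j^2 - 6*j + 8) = (j + 3)/(j - 4)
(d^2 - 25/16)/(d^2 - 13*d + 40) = (d^2 - 25/16)/(d^2 - 13*d + 40)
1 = 1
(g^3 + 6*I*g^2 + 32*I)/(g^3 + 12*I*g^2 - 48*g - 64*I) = (g - 2*I)/(g + 4*I)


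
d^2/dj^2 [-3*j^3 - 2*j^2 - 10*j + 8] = -18*j - 4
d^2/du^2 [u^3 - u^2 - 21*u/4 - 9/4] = 6*u - 2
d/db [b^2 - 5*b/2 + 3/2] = 2*b - 5/2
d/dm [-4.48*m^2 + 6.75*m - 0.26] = 6.75 - 8.96*m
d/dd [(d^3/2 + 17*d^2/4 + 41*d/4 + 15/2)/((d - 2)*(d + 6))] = (2*d^4 + 16*d^3 - 45*d^2 - 468*d - 612)/(4*(d^4 + 8*d^3 - 8*d^2 - 96*d + 144))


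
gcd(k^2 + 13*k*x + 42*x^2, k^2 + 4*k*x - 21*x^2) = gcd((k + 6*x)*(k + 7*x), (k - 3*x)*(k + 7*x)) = k + 7*x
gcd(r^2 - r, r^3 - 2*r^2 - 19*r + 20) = r - 1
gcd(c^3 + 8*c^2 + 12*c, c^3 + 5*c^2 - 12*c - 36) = c^2 + 8*c + 12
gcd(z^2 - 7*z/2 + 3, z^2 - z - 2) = z - 2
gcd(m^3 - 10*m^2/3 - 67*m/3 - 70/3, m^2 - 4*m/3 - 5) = m + 5/3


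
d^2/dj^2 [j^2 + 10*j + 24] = 2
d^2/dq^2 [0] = 0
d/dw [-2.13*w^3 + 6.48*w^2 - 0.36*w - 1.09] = -6.39*w^2 + 12.96*w - 0.36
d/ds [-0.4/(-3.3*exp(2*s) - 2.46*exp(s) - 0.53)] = (-2.64*exp(s) - 0.984)*exp(s)/(3.3*exp(2*s) + 2.46*exp(s) + 0.53)^2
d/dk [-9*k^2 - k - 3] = -18*k - 1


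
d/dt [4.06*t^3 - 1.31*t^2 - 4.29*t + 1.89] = 12.18*t^2 - 2.62*t - 4.29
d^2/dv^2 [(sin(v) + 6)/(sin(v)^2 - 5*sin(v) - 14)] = (sin(v)^5 + 29*sin(v)^4 - 8*sin(v)^3 + 380*sin(v)^2 - 128*sin(v) - 328)/(-sin(v)^2 + 5*sin(v) + 14)^3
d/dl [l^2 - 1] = 2*l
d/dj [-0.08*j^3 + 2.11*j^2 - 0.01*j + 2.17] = -0.24*j^2 + 4.22*j - 0.01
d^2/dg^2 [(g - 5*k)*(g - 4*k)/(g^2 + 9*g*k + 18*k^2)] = 12*k*(-3*g^3 + g^2*k + 171*g*k^2 + 507*k^3)/(g^6 + 27*g^5*k + 297*g^4*k^2 + 1701*g^3*k^3 + 5346*g^2*k^4 + 8748*g*k^5 + 5832*k^6)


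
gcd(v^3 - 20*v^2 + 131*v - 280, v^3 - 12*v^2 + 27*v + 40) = v^2 - 13*v + 40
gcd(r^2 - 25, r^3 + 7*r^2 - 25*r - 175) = r^2 - 25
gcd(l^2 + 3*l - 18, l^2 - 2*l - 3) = l - 3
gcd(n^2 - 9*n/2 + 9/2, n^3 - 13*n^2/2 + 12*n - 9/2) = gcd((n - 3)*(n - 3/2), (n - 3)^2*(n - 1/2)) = n - 3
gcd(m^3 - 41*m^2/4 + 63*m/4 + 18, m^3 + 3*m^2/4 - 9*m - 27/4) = m^2 - 9*m/4 - 9/4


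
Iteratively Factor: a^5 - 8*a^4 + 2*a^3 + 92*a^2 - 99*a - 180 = (a - 3)*(a^4 - 5*a^3 - 13*a^2 + 53*a + 60) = (a - 3)*(a + 1)*(a^3 - 6*a^2 - 7*a + 60) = (a - 3)*(a + 1)*(a + 3)*(a^2 - 9*a + 20) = (a - 4)*(a - 3)*(a + 1)*(a + 3)*(a - 5)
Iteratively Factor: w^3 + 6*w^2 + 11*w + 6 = (w + 2)*(w^2 + 4*w + 3) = (w + 1)*(w + 2)*(w + 3)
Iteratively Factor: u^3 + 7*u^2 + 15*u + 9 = (u + 1)*(u^2 + 6*u + 9) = (u + 1)*(u + 3)*(u + 3)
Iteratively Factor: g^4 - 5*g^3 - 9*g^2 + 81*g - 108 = (g - 3)*(g^3 - 2*g^2 - 15*g + 36) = (g - 3)*(g + 4)*(g^2 - 6*g + 9) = (g - 3)^2*(g + 4)*(g - 3)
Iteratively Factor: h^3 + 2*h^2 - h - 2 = (h - 1)*(h^2 + 3*h + 2) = (h - 1)*(h + 2)*(h + 1)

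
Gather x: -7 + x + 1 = x - 6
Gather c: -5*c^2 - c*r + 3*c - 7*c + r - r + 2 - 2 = -5*c^2 + c*(-r - 4)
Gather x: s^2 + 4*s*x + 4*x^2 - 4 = s^2 + 4*s*x + 4*x^2 - 4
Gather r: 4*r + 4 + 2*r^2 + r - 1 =2*r^2 + 5*r + 3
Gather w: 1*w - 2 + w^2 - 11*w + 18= w^2 - 10*w + 16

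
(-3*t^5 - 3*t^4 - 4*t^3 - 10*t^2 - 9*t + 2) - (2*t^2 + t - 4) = -3*t^5 - 3*t^4 - 4*t^3 - 12*t^2 - 10*t + 6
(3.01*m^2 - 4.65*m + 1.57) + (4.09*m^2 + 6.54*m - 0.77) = 7.1*m^2 + 1.89*m + 0.8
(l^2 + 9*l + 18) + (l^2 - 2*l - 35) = 2*l^2 + 7*l - 17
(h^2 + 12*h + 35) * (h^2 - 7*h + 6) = h^4 + 5*h^3 - 43*h^2 - 173*h + 210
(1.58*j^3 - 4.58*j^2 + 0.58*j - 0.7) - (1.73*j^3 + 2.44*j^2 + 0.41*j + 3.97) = -0.15*j^3 - 7.02*j^2 + 0.17*j - 4.67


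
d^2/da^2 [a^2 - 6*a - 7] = 2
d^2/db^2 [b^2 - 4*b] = 2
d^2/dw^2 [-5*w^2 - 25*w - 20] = -10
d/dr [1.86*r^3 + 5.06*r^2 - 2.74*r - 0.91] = 5.58*r^2 + 10.12*r - 2.74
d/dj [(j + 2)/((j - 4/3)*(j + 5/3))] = 9*(-9*j^2 - 36*j - 26)/(81*j^4 + 54*j^3 - 351*j^2 - 120*j + 400)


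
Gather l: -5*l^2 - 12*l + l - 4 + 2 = -5*l^2 - 11*l - 2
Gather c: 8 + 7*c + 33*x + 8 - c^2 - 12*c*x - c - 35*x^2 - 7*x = -c^2 + c*(6 - 12*x) - 35*x^2 + 26*x + 16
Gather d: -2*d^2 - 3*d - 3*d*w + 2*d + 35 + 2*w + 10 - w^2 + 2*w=-2*d^2 + d*(-3*w - 1) - w^2 + 4*w + 45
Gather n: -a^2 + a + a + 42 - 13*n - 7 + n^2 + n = -a^2 + 2*a + n^2 - 12*n + 35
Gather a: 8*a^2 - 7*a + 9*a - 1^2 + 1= 8*a^2 + 2*a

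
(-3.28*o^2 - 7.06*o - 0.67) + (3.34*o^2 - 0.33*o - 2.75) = 0.0600000000000001*o^2 - 7.39*o - 3.42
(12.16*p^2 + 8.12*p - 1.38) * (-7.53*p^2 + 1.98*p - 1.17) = -91.5648*p^4 - 37.0668*p^3 + 12.2418*p^2 - 12.2328*p + 1.6146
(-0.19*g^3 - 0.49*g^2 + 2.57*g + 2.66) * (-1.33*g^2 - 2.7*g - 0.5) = 0.2527*g^5 + 1.1647*g^4 - 2.0001*g^3 - 10.2318*g^2 - 8.467*g - 1.33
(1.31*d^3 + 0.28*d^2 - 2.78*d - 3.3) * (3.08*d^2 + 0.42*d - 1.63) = 4.0348*d^5 + 1.4126*d^4 - 10.5801*d^3 - 11.788*d^2 + 3.1454*d + 5.379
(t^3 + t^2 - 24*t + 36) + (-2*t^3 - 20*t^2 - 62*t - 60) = -t^3 - 19*t^2 - 86*t - 24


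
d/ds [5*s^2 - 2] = 10*s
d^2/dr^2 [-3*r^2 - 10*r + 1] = -6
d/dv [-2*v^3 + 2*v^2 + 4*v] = -6*v^2 + 4*v + 4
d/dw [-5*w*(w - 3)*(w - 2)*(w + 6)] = -20*w^3 - 15*w^2 + 240*w - 180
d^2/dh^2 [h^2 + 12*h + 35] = 2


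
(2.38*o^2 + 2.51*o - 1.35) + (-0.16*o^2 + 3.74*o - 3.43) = 2.22*o^2 + 6.25*o - 4.78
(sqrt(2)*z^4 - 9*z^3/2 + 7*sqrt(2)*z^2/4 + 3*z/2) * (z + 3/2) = sqrt(2)*z^5 - 9*z^4/2 + 3*sqrt(2)*z^4/2 - 27*z^3/4 + 7*sqrt(2)*z^3/4 + 3*z^2/2 + 21*sqrt(2)*z^2/8 + 9*z/4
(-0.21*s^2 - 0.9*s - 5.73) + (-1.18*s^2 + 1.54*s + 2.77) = -1.39*s^2 + 0.64*s - 2.96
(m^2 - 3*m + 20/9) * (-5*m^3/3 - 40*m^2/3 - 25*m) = -5*m^5/3 - 25*m^4/3 + 305*m^3/27 + 1225*m^2/27 - 500*m/9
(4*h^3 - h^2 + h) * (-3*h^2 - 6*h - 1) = -12*h^5 - 21*h^4 - h^3 - 5*h^2 - h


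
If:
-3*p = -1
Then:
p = 1/3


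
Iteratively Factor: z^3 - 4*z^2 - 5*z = (z - 5)*(z^2 + z) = (z - 5)*(z + 1)*(z)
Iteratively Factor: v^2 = (v)*(v)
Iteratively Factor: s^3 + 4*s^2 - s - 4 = (s + 1)*(s^2 + 3*s - 4) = (s - 1)*(s + 1)*(s + 4)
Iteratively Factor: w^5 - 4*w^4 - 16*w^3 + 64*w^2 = (w)*(w^4 - 4*w^3 - 16*w^2 + 64*w) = w*(w + 4)*(w^3 - 8*w^2 + 16*w) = w*(w - 4)*(w + 4)*(w^2 - 4*w) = w*(w - 4)^2*(w + 4)*(w)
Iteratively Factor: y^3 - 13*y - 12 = (y + 1)*(y^2 - y - 12) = (y - 4)*(y + 1)*(y + 3)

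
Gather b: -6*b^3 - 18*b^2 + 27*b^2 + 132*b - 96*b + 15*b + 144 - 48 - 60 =-6*b^3 + 9*b^2 + 51*b + 36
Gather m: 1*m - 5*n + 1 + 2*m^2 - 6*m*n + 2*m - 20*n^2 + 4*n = 2*m^2 + m*(3 - 6*n) - 20*n^2 - n + 1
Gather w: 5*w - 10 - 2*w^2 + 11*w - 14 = -2*w^2 + 16*w - 24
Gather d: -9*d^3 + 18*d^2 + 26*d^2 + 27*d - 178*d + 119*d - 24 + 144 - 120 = -9*d^3 + 44*d^2 - 32*d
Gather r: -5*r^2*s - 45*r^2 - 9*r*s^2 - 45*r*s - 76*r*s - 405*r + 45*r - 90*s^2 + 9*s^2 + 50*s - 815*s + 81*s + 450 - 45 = r^2*(-5*s - 45) + r*(-9*s^2 - 121*s - 360) - 81*s^2 - 684*s + 405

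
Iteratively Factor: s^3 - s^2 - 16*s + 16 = (s - 4)*(s^2 + 3*s - 4) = (s - 4)*(s + 4)*(s - 1)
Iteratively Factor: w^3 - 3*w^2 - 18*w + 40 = (w - 2)*(w^2 - w - 20) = (w - 2)*(w + 4)*(w - 5)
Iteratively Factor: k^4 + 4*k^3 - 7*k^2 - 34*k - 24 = (k + 1)*(k^3 + 3*k^2 - 10*k - 24) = (k + 1)*(k + 2)*(k^2 + k - 12) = (k - 3)*(k + 1)*(k + 2)*(k + 4)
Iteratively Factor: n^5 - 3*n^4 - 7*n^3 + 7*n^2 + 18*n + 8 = (n - 2)*(n^4 - n^3 - 9*n^2 - 11*n - 4) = (n - 2)*(n + 1)*(n^3 - 2*n^2 - 7*n - 4) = (n - 2)*(n + 1)^2*(n^2 - 3*n - 4) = (n - 4)*(n - 2)*(n + 1)^2*(n + 1)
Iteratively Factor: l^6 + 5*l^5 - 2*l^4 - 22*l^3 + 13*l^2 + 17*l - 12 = (l + 3)*(l^5 + 2*l^4 - 8*l^3 + 2*l^2 + 7*l - 4) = (l - 1)*(l + 3)*(l^4 + 3*l^3 - 5*l^2 - 3*l + 4) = (l - 1)*(l + 1)*(l + 3)*(l^3 + 2*l^2 - 7*l + 4) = (l - 1)*(l + 1)*(l + 3)*(l + 4)*(l^2 - 2*l + 1) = (l - 1)^2*(l + 1)*(l + 3)*(l + 4)*(l - 1)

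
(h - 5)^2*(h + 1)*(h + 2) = h^4 - 7*h^3 - 3*h^2 + 55*h + 50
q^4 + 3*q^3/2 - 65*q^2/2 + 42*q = q*(q - 4)*(q - 3/2)*(q + 7)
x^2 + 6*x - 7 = (x - 1)*(x + 7)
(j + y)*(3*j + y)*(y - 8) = 3*j^2*y - 24*j^2 + 4*j*y^2 - 32*j*y + y^3 - 8*y^2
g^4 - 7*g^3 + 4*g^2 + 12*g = g*(g - 6)*(g - 2)*(g + 1)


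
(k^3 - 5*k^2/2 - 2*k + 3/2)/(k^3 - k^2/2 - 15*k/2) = (2*k^2 + k - 1)/(k*(2*k + 5))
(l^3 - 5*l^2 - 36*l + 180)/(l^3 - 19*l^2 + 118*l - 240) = (l + 6)/(l - 8)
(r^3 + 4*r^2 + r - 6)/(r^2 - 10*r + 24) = (r^3 + 4*r^2 + r - 6)/(r^2 - 10*r + 24)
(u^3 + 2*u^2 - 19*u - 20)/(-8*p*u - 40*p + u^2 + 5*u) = (-u^2 + 3*u + 4)/(8*p - u)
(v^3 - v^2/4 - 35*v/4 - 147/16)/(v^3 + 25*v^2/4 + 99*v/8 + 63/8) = (v - 7/2)/(v + 3)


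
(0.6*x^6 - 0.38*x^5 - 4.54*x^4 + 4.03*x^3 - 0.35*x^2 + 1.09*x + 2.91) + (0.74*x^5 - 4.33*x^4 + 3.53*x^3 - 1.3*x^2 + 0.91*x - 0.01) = 0.6*x^6 + 0.36*x^5 - 8.87*x^4 + 7.56*x^3 - 1.65*x^2 + 2.0*x + 2.9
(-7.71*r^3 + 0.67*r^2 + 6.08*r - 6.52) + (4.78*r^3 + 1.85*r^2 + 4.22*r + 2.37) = -2.93*r^3 + 2.52*r^2 + 10.3*r - 4.15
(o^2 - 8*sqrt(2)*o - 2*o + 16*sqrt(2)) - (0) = o^2 - 8*sqrt(2)*o - 2*o + 16*sqrt(2)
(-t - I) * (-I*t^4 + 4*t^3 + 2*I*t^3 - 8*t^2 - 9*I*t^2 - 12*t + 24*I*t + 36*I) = I*t^5 - 5*t^4 - 2*I*t^4 + 10*t^3 + 5*I*t^3 + 3*t^2 - 16*I*t^2 + 24*t - 24*I*t + 36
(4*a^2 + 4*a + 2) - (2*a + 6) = 4*a^2 + 2*a - 4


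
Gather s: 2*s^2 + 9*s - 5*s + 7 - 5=2*s^2 + 4*s + 2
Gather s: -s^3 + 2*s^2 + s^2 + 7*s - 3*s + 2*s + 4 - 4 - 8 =-s^3 + 3*s^2 + 6*s - 8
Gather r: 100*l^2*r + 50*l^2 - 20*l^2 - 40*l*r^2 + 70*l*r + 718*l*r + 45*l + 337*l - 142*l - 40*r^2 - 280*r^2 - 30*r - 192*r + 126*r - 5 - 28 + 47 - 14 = 30*l^2 + 240*l + r^2*(-40*l - 320) + r*(100*l^2 + 788*l - 96)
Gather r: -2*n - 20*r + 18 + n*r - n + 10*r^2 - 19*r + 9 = -3*n + 10*r^2 + r*(n - 39) + 27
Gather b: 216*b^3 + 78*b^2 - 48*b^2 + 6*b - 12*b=216*b^3 + 30*b^2 - 6*b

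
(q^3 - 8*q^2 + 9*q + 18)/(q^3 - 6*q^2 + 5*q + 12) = (q - 6)/(q - 4)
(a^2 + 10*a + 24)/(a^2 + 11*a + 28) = (a + 6)/(a + 7)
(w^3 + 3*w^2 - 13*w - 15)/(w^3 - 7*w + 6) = (w^3 + 3*w^2 - 13*w - 15)/(w^3 - 7*w + 6)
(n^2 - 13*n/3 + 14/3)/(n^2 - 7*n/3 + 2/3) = (3*n - 7)/(3*n - 1)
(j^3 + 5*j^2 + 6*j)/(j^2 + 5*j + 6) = j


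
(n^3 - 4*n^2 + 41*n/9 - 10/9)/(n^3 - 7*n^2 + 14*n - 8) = (n^2 - 2*n + 5/9)/(n^2 - 5*n + 4)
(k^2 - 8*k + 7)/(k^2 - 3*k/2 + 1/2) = 2*(k - 7)/(2*k - 1)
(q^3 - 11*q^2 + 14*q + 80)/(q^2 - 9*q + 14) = (q^3 - 11*q^2 + 14*q + 80)/(q^2 - 9*q + 14)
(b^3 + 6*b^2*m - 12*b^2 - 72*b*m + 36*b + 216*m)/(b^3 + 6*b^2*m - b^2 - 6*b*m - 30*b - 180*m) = (b - 6)/(b + 5)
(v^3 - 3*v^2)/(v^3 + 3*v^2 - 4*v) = v*(v - 3)/(v^2 + 3*v - 4)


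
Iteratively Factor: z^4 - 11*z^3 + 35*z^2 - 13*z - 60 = (z - 4)*(z^3 - 7*z^2 + 7*z + 15) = (z - 4)*(z + 1)*(z^2 - 8*z + 15) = (z - 4)*(z - 3)*(z + 1)*(z - 5)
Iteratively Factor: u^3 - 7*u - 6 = (u + 1)*(u^2 - u - 6) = (u + 1)*(u + 2)*(u - 3)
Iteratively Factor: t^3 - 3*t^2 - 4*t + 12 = (t + 2)*(t^2 - 5*t + 6) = (t - 3)*(t + 2)*(t - 2)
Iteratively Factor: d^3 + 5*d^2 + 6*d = (d)*(d^2 + 5*d + 6) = d*(d + 2)*(d + 3)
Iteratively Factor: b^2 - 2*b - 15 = (b - 5)*(b + 3)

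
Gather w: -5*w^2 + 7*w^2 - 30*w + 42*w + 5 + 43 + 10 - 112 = 2*w^2 + 12*w - 54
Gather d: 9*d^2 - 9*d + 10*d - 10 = 9*d^2 + d - 10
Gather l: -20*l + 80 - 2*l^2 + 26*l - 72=-2*l^2 + 6*l + 8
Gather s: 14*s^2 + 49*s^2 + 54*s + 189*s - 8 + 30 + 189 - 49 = 63*s^2 + 243*s + 162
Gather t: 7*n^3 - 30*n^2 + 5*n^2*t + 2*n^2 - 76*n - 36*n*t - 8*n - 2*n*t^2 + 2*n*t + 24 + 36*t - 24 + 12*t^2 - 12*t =7*n^3 - 28*n^2 - 84*n + t^2*(12 - 2*n) + t*(5*n^2 - 34*n + 24)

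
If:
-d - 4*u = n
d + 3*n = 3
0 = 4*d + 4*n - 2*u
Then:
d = -3/2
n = 3/2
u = 0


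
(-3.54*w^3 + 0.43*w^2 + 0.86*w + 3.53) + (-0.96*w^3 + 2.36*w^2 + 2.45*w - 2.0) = -4.5*w^3 + 2.79*w^2 + 3.31*w + 1.53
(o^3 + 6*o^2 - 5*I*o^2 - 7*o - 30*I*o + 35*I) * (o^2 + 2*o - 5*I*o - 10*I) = o^5 + 8*o^4 - 10*I*o^4 - 20*o^3 - 80*I*o^3 - 214*o^2 - 50*I*o^2 - 125*o + 140*I*o + 350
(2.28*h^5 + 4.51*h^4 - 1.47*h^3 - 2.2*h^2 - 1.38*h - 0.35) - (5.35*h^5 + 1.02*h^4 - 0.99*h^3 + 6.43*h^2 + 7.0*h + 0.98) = -3.07*h^5 + 3.49*h^4 - 0.48*h^3 - 8.63*h^2 - 8.38*h - 1.33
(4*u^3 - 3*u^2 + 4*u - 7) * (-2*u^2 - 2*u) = -8*u^5 - 2*u^4 - 2*u^3 + 6*u^2 + 14*u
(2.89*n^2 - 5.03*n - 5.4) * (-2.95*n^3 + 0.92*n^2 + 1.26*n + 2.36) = -8.5255*n^5 + 17.4973*n^4 + 14.9438*n^3 - 4.4854*n^2 - 18.6748*n - 12.744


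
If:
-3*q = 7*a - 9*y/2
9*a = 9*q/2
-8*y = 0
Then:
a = 0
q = 0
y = 0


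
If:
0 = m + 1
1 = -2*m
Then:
No Solution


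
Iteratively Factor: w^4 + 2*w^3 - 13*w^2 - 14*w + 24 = (w + 2)*(w^3 - 13*w + 12) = (w - 3)*(w + 2)*(w^2 + 3*w - 4) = (w - 3)*(w - 1)*(w + 2)*(w + 4)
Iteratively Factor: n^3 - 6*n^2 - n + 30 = (n - 5)*(n^2 - n - 6) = (n - 5)*(n - 3)*(n + 2)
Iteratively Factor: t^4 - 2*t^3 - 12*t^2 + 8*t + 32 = (t + 2)*(t^3 - 4*t^2 - 4*t + 16) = (t - 2)*(t + 2)*(t^2 - 2*t - 8) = (t - 4)*(t - 2)*(t + 2)*(t + 2)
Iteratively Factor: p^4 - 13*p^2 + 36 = (p - 3)*(p^3 + 3*p^2 - 4*p - 12) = (p - 3)*(p - 2)*(p^2 + 5*p + 6) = (p - 3)*(p - 2)*(p + 3)*(p + 2)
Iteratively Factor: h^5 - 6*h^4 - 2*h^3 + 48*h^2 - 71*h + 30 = (h - 5)*(h^4 - h^3 - 7*h^2 + 13*h - 6) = (h - 5)*(h - 2)*(h^3 + h^2 - 5*h + 3) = (h - 5)*(h - 2)*(h + 3)*(h^2 - 2*h + 1) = (h - 5)*(h - 2)*(h - 1)*(h + 3)*(h - 1)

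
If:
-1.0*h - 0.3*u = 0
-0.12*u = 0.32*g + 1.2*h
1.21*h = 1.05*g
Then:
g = 0.00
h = 0.00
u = 0.00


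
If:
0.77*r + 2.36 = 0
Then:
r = -3.06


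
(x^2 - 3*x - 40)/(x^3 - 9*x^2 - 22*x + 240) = 1/(x - 6)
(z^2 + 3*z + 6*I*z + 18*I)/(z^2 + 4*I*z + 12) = (z + 3)/(z - 2*I)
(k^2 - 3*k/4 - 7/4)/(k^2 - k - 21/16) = 4*(k + 1)/(4*k + 3)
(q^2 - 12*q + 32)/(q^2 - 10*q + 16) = (q - 4)/(q - 2)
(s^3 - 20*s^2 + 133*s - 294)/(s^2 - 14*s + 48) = (s^2 - 14*s + 49)/(s - 8)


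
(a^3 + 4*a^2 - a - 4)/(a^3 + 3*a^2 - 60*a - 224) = (a^2 - 1)/(a^2 - a - 56)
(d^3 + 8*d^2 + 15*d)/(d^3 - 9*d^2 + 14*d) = (d^2 + 8*d + 15)/(d^2 - 9*d + 14)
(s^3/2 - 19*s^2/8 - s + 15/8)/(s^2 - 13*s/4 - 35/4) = (4*s^2 + s - 3)/(2*(4*s + 7))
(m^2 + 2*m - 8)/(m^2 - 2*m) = (m + 4)/m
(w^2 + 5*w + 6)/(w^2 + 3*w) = (w + 2)/w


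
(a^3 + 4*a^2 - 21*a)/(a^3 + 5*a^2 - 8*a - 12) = a*(a^2 + 4*a - 21)/(a^3 + 5*a^2 - 8*a - 12)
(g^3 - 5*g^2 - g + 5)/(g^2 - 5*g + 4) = (g^2 - 4*g - 5)/(g - 4)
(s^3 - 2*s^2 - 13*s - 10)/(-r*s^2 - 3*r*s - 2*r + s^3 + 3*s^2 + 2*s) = (5 - s)/(r - s)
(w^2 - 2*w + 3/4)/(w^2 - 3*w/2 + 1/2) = (w - 3/2)/(w - 1)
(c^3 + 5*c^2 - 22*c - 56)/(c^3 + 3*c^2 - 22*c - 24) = (c^2 + 9*c + 14)/(c^2 + 7*c + 6)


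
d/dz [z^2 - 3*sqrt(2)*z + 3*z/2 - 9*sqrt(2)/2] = 2*z - 3*sqrt(2) + 3/2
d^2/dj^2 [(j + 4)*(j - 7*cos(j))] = (7*j + 28)*cos(j) + 14*sin(j) + 2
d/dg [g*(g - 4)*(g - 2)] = 3*g^2 - 12*g + 8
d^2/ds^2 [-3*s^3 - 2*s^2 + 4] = -18*s - 4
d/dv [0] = 0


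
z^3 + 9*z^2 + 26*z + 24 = (z + 2)*(z + 3)*(z + 4)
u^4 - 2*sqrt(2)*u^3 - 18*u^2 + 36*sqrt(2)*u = u*(u - 3*sqrt(2))*(u - 2*sqrt(2))*(u + 3*sqrt(2))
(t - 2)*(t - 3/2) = t^2 - 7*t/2 + 3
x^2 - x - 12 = (x - 4)*(x + 3)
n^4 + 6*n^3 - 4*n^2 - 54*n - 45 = (n - 3)*(n + 1)*(n + 3)*(n + 5)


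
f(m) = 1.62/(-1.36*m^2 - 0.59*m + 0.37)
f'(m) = 1.62*(2.72*m + 0.59)/(-1.36*m^2 - 0.59*m + 0.37)^2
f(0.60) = -3.42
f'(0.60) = 16.05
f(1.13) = -0.80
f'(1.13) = 1.44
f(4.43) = -0.06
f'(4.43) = 0.02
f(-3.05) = -0.15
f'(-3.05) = -0.11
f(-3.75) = -0.10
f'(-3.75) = -0.06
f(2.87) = -0.13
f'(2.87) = 0.09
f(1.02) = -0.98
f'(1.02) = 2.01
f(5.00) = -0.04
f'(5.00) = 0.02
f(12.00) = -0.01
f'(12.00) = 0.00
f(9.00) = -0.01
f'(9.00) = 0.00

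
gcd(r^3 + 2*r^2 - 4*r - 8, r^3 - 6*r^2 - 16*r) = r + 2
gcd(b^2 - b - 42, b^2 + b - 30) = b + 6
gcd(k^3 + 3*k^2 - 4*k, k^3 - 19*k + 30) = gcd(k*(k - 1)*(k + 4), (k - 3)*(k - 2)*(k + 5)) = 1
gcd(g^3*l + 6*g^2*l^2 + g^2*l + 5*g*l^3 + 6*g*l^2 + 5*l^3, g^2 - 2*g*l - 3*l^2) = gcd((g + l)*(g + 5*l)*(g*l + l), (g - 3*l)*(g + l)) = g + l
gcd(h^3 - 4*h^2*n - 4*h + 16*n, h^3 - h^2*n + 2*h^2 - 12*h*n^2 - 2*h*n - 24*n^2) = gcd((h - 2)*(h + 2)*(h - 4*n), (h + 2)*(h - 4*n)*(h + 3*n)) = h^2 - 4*h*n + 2*h - 8*n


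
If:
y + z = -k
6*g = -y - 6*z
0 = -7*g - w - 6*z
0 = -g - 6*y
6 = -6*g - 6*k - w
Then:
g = -18/35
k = -41/70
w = 3/5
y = 3/35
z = 1/2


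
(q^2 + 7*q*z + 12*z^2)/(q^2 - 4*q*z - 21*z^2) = (-q - 4*z)/(-q + 7*z)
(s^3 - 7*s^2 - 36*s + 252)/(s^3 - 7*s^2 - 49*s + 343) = (s^2 - 36)/(s^2 - 49)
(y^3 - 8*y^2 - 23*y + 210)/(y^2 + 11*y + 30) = (y^2 - 13*y + 42)/(y + 6)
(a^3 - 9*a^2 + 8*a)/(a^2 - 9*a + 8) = a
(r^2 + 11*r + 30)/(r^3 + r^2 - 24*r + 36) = (r + 5)/(r^2 - 5*r + 6)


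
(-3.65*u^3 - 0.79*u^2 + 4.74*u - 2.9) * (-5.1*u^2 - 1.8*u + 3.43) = 18.615*u^5 + 10.599*u^4 - 35.2715*u^3 + 3.5483*u^2 + 21.4782*u - 9.947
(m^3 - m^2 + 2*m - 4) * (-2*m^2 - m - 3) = -2*m^5 + m^4 - 6*m^3 + 9*m^2 - 2*m + 12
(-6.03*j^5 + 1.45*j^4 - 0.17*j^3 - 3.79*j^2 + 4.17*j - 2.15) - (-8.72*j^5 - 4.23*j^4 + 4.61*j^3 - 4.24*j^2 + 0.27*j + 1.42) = 2.69*j^5 + 5.68*j^4 - 4.78*j^3 + 0.45*j^2 + 3.9*j - 3.57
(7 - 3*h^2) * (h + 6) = -3*h^3 - 18*h^2 + 7*h + 42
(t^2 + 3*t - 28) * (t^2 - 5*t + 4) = t^4 - 2*t^3 - 39*t^2 + 152*t - 112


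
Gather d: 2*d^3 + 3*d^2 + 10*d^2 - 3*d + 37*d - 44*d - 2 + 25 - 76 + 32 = 2*d^3 + 13*d^2 - 10*d - 21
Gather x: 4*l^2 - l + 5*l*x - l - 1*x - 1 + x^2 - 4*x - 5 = 4*l^2 - 2*l + x^2 + x*(5*l - 5) - 6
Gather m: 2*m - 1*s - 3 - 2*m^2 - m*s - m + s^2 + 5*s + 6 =-2*m^2 + m*(1 - s) + s^2 + 4*s + 3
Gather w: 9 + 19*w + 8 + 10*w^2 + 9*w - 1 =10*w^2 + 28*w + 16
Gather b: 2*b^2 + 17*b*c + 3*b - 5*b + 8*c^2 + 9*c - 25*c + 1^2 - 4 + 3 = 2*b^2 + b*(17*c - 2) + 8*c^2 - 16*c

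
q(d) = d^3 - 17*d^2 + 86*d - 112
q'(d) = 3*d^2 - 34*d + 86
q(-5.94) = -1432.25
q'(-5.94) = 393.81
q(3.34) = 22.85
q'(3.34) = 5.91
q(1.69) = -10.39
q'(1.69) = 37.11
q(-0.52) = -161.46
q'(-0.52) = 104.49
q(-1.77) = -323.02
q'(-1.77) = 155.58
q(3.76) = 24.18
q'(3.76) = 0.57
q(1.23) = -30.08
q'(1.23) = 48.72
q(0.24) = -92.33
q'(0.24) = 78.01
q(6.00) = 8.00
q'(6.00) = -10.00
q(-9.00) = -2992.00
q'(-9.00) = 635.00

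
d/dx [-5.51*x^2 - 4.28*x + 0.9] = -11.02*x - 4.28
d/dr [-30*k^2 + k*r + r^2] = k + 2*r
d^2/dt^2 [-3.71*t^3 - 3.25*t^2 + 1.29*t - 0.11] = -22.26*t - 6.5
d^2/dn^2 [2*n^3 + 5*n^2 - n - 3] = 12*n + 10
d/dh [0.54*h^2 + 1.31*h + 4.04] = 1.08*h + 1.31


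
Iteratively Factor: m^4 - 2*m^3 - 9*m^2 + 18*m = (m - 3)*(m^3 + m^2 - 6*m) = (m - 3)*(m - 2)*(m^2 + 3*m) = (m - 3)*(m - 2)*(m + 3)*(m)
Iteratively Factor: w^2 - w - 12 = (w - 4)*(w + 3)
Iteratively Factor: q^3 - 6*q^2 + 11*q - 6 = (q - 3)*(q^2 - 3*q + 2) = (q - 3)*(q - 1)*(q - 2)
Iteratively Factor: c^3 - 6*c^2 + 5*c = (c)*(c^2 - 6*c + 5) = c*(c - 1)*(c - 5)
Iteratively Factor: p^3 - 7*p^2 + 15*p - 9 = (p - 3)*(p^2 - 4*p + 3) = (p - 3)*(p - 1)*(p - 3)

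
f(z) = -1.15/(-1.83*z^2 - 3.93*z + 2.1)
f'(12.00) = -0.00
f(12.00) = 0.00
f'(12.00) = -0.00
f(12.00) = 0.00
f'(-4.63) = 0.04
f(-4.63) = 0.06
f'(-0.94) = -0.03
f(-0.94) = -0.28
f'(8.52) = -0.00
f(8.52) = 0.01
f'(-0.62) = -0.13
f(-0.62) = -0.30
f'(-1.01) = -0.02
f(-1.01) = -0.27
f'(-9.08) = 0.00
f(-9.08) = 0.01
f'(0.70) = -3.12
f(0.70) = 0.74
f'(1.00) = -0.65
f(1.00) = 0.31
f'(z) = -1.15*(3.66*z + 3.93)/(-1.83*z^2 - 3.93*z + 2.1)^2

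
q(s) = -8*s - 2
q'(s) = -8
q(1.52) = -14.16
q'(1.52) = -8.00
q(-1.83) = 12.64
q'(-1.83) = -8.00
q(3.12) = -26.96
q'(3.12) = -8.00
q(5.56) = -46.48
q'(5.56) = -8.00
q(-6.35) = 48.80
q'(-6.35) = -8.00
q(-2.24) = 15.92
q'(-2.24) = -8.00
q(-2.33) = 16.64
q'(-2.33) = -8.00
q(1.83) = -16.64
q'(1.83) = -8.00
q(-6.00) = 46.00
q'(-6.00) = -8.00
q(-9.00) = 70.00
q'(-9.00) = -8.00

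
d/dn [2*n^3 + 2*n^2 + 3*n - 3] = 6*n^2 + 4*n + 3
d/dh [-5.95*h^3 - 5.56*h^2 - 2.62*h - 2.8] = -17.85*h^2 - 11.12*h - 2.62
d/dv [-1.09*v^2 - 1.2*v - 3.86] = -2.18*v - 1.2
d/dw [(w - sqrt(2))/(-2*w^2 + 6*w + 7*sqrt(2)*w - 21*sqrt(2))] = (-2*w^2 + 6*w + 7*sqrt(2)*w - (w - sqrt(2))*(-4*w + 6 + 7*sqrt(2)) - 21*sqrt(2))/(2*w^2 - 7*sqrt(2)*w - 6*w + 21*sqrt(2))^2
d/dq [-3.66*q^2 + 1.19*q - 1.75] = 1.19 - 7.32*q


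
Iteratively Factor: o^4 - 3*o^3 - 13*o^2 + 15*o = (o - 5)*(o^3 + 2*o^2 - 3*o) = (o - 5)*(o + 3)*(o^2 - o) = (o - 5)*(o - 1)*(o + 3)*(o)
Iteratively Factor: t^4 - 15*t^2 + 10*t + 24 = (t + 4)*(t^3 - 4*t^2 + t + 6) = (t + 1)*(t + 4)*(t^2 - 5*t + 6) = (t - 2)*(t + 1)*(t + 4)*(t - 3)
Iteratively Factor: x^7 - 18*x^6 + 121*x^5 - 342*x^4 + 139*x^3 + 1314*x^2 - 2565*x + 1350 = (x - 5)*(x^6 - 13*x^5 + 56*x^4 - 62*x^3 - 171*x^2 + 459*x - 270) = (x - 5)*(x - 3)*(x^5 - 10*x^4 + 26*x^3 + 16*x^2 - 123*x + 90) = (x - 5)*(x - 3)^2*(x^4 - 7*x^3 + 5*x^2 + 31*x - 30) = (x - 5)*(x - 3)^2*(x + 2)*(x^3 - 9*x^2 + 23*x - 15) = (x - 5)*(x - 3)^2*(x - 1)*(x + 2)*(x^2 - 8*x + 15) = (x - 5)*(x - 3)^3*(x - 1)*(x + 2)*(x - 5)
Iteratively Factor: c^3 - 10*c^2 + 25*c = (c - 5)*(c^2 - 5*c) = c*(c - 5)*(c - 5)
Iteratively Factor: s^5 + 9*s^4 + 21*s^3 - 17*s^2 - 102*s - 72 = (s - 2)*(s^4 + 11*s^3 + 43*s^2 + 69*s + 36) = (s - 2)*(s + 3)*(s^3 + 8*s^2 + 19*s + 12) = (s - 2)*(s + 3)*(s + 4)*(s^2 + 4*s + 3) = (s - 2)*(s + 3)^2*(s + 4)*(s + 1)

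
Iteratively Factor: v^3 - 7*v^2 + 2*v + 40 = (v + 2)*(v^2 - 9*v + 20) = (v - 4)*(v + 2)*(v - 5)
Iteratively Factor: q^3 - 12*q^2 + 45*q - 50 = (q - 5)*(q^2 - 7*q + 10) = (q - 5)^2*(q - 2)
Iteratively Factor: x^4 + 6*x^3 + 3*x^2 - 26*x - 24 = (x + 1)*(x^3 + 5*x^2 - 2*x - 24) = (x + 1)*(x + 4)*(x^2 + x - 6) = (x + 1)*(x + 3)*(x + 4)*(x - 2)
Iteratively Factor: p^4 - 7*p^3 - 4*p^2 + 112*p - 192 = (p + 4)*(p^3 - 11*p^2 + 40*p - 48) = (p - 4)*(p + 4)*(p^2 - 7*p + 12) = (p - 4)*(p - 3)*(p + 4)*(p - 4)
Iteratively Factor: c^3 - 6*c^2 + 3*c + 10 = (c - 5)*(c^2 - c - 2) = (c - 5)*(c - 2)*(c + 1)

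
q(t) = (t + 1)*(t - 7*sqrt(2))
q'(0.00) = -8.90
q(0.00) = -9.90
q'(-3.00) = -14.90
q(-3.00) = 25.80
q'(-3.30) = -15.50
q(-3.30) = 30.36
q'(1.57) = -5.76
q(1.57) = -21.41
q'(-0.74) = -10.38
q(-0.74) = -2.77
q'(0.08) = -8.74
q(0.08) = -10.61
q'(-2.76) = -14.42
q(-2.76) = 22.28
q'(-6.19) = -21.28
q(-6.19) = 83.50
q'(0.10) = -8.70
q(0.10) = -10.78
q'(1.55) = -5.80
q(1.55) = -21.29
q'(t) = 2*t - 7*sqrt(2) + 1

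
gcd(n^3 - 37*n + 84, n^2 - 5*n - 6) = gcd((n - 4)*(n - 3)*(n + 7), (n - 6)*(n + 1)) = 1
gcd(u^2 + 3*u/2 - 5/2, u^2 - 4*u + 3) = u - 1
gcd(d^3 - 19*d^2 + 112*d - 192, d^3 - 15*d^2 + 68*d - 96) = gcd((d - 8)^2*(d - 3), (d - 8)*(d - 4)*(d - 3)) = d^2 - 11*d + 24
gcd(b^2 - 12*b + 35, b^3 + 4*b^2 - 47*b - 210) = b - 7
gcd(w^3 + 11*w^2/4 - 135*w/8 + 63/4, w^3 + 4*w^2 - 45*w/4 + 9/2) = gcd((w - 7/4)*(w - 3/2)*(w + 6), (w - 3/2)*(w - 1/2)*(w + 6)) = w^2 + 9*w/2 - 9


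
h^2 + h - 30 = (h - 5)*(h + 6)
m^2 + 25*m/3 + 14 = (m + 7/3)*(m + 6)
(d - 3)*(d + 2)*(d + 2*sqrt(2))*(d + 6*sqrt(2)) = d^4 - d^3 + 8*sqrt(2)*d^3 - 8*sqrt(2)*d^2 + 18*d^2 - 48*sqrt(2)*d - 24*d - 144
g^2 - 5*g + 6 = (g - 3)*(g - 2)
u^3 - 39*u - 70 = (u - 7)*(u + 2)*(u + 5)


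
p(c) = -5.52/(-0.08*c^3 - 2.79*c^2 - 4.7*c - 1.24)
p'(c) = -5.52*(0.24*c^2 + 5.58*c + 4.7)/(-0.08*c^3 - 2.79*c^2 - 4.7*c - 1.24)^2 = (-1.3248*c^2 - 30.8016*c - 25.944)/(0.08*c^3 + 2.79*c^2 + 4.7*c + 1.24)^2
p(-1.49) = 33.16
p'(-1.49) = 613.98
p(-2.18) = 1.61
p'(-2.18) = 2.98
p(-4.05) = 0.24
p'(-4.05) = 0.15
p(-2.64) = 0.81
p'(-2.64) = 1.00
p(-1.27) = -14.05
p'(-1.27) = 71.51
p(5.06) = 0.05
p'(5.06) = -0.02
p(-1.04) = -7.66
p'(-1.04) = 8.97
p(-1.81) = 3.95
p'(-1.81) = 13.01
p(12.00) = 0.01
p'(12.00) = -0.00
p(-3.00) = 0.55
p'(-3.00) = 0.54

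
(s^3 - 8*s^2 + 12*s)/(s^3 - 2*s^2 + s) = (s^2 - 8*s + 12)/(s^2 - 2*s + 1)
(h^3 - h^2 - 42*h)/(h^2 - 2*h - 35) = h*(h + 6)/(h + 5)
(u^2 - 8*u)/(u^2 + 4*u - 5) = u*(u - 8)/(u^2 + 4*u - 5)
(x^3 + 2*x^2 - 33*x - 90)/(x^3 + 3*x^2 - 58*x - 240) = (x^2 - 3*x - 18)/(x^2 - 2*x - 48)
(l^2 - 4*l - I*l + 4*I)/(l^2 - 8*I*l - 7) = (l - 4)/(l - 7*I)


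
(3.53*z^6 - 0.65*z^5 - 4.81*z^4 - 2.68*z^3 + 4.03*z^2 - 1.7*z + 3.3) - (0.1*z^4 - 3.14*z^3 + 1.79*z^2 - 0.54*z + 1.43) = 3.53*z^6 - 0.65*z^5 - 4.91*z^4 + 0.46*z^3 + 2.24*z^2 - 1.16*z + 1.87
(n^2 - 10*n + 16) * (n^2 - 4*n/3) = n^4 - 34*n^3/3 + 88*n^2/3 - 64*n/3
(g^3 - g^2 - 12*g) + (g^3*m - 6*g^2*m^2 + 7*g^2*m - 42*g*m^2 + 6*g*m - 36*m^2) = g^3*m + g^3 - 6*g^2*m^2 + 7*g^2*m - g^2 - 42*g*m^2 + 6*g*m - 12*g - 36*m^2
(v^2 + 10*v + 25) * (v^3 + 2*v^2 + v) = v^5 + 12*v^4 + 46*v^3 + 60*v^2 + 25*v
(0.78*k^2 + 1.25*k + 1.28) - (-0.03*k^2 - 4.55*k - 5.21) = 0.81*k^2 + 5.8*k + 6.49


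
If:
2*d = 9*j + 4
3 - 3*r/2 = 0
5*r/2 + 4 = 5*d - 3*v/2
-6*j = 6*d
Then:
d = 4/11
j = -4/11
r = 2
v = -158/33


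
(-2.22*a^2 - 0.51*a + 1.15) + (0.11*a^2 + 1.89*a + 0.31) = -2.11*a^2 + 1.38*a + 1.46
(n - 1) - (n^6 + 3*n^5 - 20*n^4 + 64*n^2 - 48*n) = -n^6 - 3*n^5 + 20*n^4 - 64*n^2 + 49*n - 1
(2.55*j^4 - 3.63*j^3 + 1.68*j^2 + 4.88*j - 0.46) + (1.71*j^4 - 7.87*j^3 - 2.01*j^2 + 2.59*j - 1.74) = 4.26*j^4 - 11.5*j^3 - 0.33*j^2 + 7.47*j - 2.2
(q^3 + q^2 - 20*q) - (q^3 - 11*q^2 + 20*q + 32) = 12*q^2 - 40*q - 32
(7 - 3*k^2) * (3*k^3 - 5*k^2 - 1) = -9*k^5 + 15*k^4 + 21*k^3 - 32*k^2 - 7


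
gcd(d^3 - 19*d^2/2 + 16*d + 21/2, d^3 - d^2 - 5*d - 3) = d - 3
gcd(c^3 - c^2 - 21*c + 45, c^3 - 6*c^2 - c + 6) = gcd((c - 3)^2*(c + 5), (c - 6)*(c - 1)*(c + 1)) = 1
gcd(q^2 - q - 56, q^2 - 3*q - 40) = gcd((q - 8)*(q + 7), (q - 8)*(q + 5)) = q - 8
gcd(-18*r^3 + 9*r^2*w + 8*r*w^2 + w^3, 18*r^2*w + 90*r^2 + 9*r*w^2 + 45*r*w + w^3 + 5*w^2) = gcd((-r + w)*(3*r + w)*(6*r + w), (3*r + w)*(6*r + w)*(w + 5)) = 18*r^2 + 9*r*w + w^2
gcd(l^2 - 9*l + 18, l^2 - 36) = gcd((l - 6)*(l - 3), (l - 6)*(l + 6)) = l - 6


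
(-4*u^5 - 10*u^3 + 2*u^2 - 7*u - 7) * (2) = -8*u^5 - 20*u^3 + 4*u^2 - 14*u - 14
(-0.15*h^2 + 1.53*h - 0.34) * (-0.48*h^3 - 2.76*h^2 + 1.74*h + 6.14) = 0.072*h^5 - 0.3204*h^4 - 4.3206*h^3 + 2.6796*h^2 + 8.8026*h - 2.0876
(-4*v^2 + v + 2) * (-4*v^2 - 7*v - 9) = 16*v^4 + 24*v^3 + 21*v^2 - 23*v - 18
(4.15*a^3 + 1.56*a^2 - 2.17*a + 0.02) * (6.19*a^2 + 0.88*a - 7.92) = 25.6885*a^5 + 13.3084*a^4 - 44.9275*a^3 - 14.141*a^2 + 17.204*a - 0.1584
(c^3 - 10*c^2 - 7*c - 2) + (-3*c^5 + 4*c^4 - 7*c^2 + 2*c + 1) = -3*c^5 + 4*c^4 + c^3 - 17*c^2 - 5*c - 1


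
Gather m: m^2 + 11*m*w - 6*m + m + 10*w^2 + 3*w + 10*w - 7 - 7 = m^2 + m*(11*w - 5) + 10*w^2 + 13*w - 14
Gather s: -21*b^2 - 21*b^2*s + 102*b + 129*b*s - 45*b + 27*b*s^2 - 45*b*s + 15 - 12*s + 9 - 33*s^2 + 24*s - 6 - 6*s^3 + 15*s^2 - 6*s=-21*b^2 + 57*b - 6*s^3 + s^2*(27*b - 18) + s*(-21*b^2 + 84*b + 6) + 18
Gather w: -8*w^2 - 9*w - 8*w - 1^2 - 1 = -8*w^2 - 17*w - 2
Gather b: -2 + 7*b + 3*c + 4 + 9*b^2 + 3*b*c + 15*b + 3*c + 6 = 9*b^2 + b*(3*c + 22) + 6*c + 8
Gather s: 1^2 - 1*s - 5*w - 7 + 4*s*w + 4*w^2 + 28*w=s*(4*w - 1) + 4*w^2 + 23*w - 6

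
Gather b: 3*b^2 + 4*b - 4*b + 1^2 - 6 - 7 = 3*b^2 - 12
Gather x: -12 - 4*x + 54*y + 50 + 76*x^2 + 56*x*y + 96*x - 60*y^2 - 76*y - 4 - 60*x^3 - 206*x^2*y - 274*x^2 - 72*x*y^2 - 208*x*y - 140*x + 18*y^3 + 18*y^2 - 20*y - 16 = -60*x^3 + x^2*(-206*y - 198) + x*(-72*y^2 - 152*y - 48) + 18*y^3 - 42*y^2 - 42*y + 18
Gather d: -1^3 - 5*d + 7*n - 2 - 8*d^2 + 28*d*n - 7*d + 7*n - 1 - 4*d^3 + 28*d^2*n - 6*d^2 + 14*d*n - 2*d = -4*d^3 + d^2*(28*n - 14) + d*(42*n - 14) + 14*n - 4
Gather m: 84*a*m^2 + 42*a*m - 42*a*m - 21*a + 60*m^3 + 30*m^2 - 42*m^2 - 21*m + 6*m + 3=-21*a + 60*m^3 + m^2*(84*a - 12) - 15*m + 3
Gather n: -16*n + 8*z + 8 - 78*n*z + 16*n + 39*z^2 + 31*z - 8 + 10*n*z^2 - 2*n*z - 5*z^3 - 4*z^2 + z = n*(10*z^2 - 80*z) - 5*z^3 + 35*z^2 + 40*z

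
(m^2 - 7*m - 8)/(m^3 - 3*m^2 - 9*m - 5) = (m - 8)/(m^2 - 4*m - 5)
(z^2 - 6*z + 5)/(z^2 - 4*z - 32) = (-z^2 + 6*z - 5)/(-z^2 + 4*z + 32)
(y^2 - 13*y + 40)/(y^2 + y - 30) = (y - 8)/(y + 6)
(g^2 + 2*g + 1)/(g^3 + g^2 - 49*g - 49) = (g + 1)/(g^2 - 49)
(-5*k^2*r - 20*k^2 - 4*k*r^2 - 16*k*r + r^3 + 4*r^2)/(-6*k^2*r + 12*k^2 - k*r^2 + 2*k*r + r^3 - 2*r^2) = (5*k^2*r + 20*k^2 + 4*k*r^2 + 16*k*r - r^3 - 4*r^2)/(6*k^2*r - 12*k^2 + k*r^2 - 2*k*r - r^3 + 2*r^2)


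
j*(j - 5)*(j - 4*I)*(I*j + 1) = I*j^4 + 5*j^3 - 5*I*j^3 - 25*j^2 - 4*I*j^2 + 20*I*j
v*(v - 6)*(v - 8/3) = v^3 - 26*v^2/3 + 16*v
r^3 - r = r*(r - 1)*(r + 1)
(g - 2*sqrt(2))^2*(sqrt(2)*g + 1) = sqrt(2)*g^3 - 7*g^2 + 4*sqrt(2)*g + 8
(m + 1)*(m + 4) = m^2 + 5*m + 4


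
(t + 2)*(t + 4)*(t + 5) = t^3 + 11*t^2 + 38*t + 40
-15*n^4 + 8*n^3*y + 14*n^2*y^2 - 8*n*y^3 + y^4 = (-5*n + y)*(-3*n + y)*(-n + y)*(n + y)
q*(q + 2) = q^2 + 2*q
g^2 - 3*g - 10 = (g - 5)*(g + 2)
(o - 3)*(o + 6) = o^2 + 3*o - 18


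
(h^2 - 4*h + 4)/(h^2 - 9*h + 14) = (h - 2)/(h - 7)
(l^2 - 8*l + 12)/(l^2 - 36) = (l - 2)/(l + 6)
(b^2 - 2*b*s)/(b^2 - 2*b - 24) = b*(-b + 2*s)/(-b^2 + 2*b + 24)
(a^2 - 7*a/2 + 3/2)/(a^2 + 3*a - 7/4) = 2*(a - 3)/(2*a + 7)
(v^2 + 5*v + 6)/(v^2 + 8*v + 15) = (v + 2)/(v + 5)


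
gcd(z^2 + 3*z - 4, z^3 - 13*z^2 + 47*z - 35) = z - 1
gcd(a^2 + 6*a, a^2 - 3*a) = a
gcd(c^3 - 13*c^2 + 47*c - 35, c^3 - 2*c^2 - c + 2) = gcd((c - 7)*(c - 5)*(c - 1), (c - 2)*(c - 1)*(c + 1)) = c - 1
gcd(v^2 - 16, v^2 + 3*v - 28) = v - 4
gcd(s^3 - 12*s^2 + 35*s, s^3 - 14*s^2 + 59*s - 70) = s^2 - 12*s + 35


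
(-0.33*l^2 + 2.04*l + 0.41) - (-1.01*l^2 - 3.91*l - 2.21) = 0.68*l^2 + 5.95*l + 2.62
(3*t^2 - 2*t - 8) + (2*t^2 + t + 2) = 5*t^2 - t - 6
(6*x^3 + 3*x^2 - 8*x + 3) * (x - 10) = 6*x^4 - 57*x^3 - 38*x^2 + 83*x - 30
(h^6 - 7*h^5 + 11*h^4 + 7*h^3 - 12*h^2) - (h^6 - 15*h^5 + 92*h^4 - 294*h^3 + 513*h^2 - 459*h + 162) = 8*h^5 - 81*h^4 + 301*h^3 - 525*h^2 + 459*h - 162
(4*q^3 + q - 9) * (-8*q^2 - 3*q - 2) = -32*q^5 - 12*q^4 - 16*q^3 + 69*q^2 + 25*q + 18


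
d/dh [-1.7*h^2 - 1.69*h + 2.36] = -3.4*h - 1.69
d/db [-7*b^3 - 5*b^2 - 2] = b*(-21*b - 10)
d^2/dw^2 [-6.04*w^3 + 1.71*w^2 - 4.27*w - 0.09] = 3.42 - 36.24*w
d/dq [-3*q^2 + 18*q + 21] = 18 - 6*q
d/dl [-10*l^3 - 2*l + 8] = -30*l^2 - 2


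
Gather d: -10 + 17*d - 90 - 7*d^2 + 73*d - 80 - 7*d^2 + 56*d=-14*d^2 + 146*d - 180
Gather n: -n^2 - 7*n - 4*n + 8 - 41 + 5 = -n^2 - 11*n - 28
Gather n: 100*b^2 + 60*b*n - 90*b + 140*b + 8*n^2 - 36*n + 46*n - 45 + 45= 100*b^2 + 50*b + 8*n^2 + n*(60*b + 10)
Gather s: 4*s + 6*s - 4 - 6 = 10*s - 10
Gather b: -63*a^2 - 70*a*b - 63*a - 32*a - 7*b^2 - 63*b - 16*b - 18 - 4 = -63*a^2 - 95*a - 7*b^2 + b*(-70*a - 79) - 22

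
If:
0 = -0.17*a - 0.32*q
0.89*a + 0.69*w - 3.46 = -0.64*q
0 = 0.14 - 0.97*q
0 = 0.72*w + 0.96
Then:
No Solution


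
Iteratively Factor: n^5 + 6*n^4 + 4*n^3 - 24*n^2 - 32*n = (n + 4)*(n^4 + 2*n^3 - 4*n^2 - 8*n) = (n - 2)*(n + 4)*(n^3 + 4*n^2 + 4*n) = (n - 2)*(n + 2)*(n + 4)*(n^2 + 2*n) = n*(n - 2)*(n + 2)*(n + 4)*(n + 2)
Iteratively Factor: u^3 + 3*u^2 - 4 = (u + 2)*(u^2 + u - 2) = (u - 1)*(u + 2)*(u + 2)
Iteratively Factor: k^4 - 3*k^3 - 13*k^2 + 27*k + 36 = (k + 1)*(k^3 - 4*k^2 - 9*k + 36) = (k - 4)*(k + 1)*(k^2 - 9) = (k - 4)*(k + 1)*(k + 3)*(k - 3)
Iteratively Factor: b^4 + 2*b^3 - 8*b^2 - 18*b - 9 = (b + 3)*(b^3 - b^2 - 5*b - 3) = (b + 1)*(b + 3)*(b^2 - 2*b - 3) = (b + 1)^2*(b + 3)*(b - 3)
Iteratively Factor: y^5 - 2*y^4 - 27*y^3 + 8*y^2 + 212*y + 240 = (y - 4)*(y^4 + 2*y^3 - 19*y^2 - 68*y - 60) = (y - 4)*(y + 3)*(y^3 - y^2 - 16*y - 20) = (y - 4)*(y + 2)*(y + 3)*(y^2 - 3*y - 10) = (y - 4)*(y + 2)^2*(y + 3)*(y - 5)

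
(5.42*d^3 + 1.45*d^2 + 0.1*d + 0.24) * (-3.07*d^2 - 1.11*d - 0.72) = -16.6394*d^5 - 10.4677*d^4 - 5.8189*d^3 - 1.8918*d^2 - 0.3384*d - 0.1728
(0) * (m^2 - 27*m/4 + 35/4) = 0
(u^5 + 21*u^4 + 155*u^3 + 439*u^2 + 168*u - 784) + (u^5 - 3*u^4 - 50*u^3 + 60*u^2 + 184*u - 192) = 2*u^5 + 18*u^4 + 105*u^3 + 499*u^2 + 352*u - 976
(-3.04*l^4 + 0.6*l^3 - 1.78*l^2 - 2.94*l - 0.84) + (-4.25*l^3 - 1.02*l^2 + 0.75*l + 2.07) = -3.04*l^4 - 3.65*l^3 - 2.8*l^2 - 2.19*l + 1.23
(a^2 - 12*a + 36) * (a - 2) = a^3 - 14*a^2 + 60*a - 72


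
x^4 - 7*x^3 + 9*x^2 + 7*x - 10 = (x - 5)*(x - 2)*(x - 1)*(x + 1)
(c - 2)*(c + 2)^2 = c^3 + 2*c^2 - 4*c - 8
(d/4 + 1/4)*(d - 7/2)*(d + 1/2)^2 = d^4/4 - 3*d^3/8 - 23*d^2/16 - 33*d/32 - 7/32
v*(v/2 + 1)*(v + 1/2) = v^3/2 + 5*v^2/4 + v/2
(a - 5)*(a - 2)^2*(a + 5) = a^4 - 4*a^3 - 21*a^2 + 100*a - 100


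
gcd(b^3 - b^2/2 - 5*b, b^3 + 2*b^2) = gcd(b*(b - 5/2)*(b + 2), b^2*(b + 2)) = b^2 + 2*b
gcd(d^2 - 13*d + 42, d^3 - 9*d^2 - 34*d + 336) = d - 7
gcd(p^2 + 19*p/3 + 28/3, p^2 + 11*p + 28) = p + 4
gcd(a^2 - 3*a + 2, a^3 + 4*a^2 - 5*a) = a - 1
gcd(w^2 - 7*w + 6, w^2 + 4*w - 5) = w - 1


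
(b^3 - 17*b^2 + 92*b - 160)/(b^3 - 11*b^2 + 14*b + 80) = (b - 4)/(b + 2)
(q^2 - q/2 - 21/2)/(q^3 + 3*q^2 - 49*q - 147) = (q - 7/2)/(q^2 - 49)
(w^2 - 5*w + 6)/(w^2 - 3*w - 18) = (-w^2 + 5*w - 6)/(-w^2 + 3*w + 18)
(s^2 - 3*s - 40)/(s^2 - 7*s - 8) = (s + 5)/(s + 1)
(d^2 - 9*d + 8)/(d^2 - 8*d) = (d - 1)/d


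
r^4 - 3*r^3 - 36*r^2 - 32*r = r*(r - 8)*(r + 1)*(r + 4)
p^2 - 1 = (p - 1)*(p + 1)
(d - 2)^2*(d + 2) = d^3 - 2*d^2 - 4*d + 8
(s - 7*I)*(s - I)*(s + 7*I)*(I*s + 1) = I*s^4 + 2*s^3 + 48*I*s^2 + 98*s - 49*I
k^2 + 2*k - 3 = (k - 1)*(k + 3)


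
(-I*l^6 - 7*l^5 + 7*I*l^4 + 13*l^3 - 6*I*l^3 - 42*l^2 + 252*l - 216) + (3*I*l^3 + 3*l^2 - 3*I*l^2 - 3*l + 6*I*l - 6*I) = -I*l^6 - 7*l^5 + 7*I*l^4 + 13*l^3 - 3*I*l^3 - 39*l^2 - 3*I*l^2 + 249*l + 6*I*l - 216 - 6*I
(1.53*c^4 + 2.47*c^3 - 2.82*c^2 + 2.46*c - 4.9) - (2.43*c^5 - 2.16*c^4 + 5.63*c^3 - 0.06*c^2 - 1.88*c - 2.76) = -2.43*c^5 + 3.69*c^4 - 3.16*c^3 - 2.76*c^2 + 4.34*c - 2.14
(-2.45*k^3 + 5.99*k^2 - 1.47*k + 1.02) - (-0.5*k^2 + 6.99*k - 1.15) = -2.45*k^3 + 6.49*k^2 - 8.46*k + 2.17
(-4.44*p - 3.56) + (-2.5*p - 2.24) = -6.94*p - 5.8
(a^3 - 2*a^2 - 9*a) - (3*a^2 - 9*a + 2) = a^3 - 5*a^2 - 2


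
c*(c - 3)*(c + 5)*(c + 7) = c^4 + 9*c^3 - c^2 - 105*c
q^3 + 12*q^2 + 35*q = q*(q + 5)*(q + 7)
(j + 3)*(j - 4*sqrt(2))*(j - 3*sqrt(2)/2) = j^3 - 11*sqrt(2)*j^2/2 + 3*j^2 - 33*sqrt(2)*j/2 + 12*j + 36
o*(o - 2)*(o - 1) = o^3 - 3*o^2 + 2*o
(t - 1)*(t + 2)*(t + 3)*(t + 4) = t^4 + 8*t^3 + 17*t^2 - 2*t - 24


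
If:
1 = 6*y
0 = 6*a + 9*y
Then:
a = -1/4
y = 1/6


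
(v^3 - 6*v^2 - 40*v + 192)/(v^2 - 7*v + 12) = (v^2 - 2*v - 48)/(v - 3)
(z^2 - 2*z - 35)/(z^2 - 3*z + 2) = (z^2 - 2*z - 35)/(z^2 - 3*z + 2)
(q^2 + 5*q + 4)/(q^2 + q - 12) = (q + 1)/(q - 3)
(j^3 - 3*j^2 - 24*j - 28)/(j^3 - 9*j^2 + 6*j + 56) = (j + 2)/(j - 4)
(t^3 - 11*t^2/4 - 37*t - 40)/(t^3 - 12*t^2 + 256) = (t + 5/4)/(t - 8)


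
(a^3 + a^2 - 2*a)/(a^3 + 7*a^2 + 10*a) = (a - 1)/(a + 5)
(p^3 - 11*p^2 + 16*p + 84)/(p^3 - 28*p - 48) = (p - 7)/(p + 4)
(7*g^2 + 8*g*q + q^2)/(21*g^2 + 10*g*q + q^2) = (g + q)/(3*g + q)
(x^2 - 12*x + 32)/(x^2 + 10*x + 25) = (x^2 - 12*x + 32)/(x^2 + 10*x + 25)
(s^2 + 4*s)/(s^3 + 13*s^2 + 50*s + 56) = s/(s^2 + 9*s + 14)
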